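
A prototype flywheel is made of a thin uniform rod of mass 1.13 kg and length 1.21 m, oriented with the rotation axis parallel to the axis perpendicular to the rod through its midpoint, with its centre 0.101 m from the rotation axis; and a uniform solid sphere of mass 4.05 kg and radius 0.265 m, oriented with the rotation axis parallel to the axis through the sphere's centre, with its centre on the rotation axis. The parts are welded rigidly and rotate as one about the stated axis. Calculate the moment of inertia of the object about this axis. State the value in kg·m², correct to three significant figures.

0.263

Thin rod: I_cm = (1/12)ML² = (1/12)(1.13)(1.21)² = 0.13787 kg·m²; centre at d = 0.101 m, so I = I_cm + Md² gives I = 0.13787 + (1.13)(0.101)² = 0.1494 kg·m².
Solid sphere: I_cm = (2/5)MR² = (2/5)(4.05)(0.265)² = 0.11376 kg·m²; axis through the centre, so I = 0.11376 kg·m².
Total I = 0.1494 + 0.11376 = 0.26316 kg·m².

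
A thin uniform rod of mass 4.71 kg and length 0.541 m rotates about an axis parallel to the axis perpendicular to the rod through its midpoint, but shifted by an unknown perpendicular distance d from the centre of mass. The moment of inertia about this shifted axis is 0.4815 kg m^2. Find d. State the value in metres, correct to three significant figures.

0.279

About the centre-of-mass axis, I_cm = (1/12)ML² = (1/12)(4.71)(0.541)² = 0.11488 kg m^2.
Parallel axis theorem: I = I_cm + Md², so Md² = 0.4815 − 0.11488 = 0.36662 kg m^2.
d = √(0.36662 / 4.71) = 0.279 m.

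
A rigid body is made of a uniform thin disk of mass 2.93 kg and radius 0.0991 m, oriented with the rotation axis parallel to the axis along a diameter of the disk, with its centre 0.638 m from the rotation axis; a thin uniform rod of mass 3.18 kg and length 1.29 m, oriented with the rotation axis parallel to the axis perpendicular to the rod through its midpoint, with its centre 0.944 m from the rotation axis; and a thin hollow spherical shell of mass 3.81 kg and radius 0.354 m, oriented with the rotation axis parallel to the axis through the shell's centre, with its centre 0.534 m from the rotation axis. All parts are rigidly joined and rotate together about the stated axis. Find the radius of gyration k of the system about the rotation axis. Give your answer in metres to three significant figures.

0.770

Thin disk: I_cm = (1/4)MR² = (1/4)(2.93)(0.0991)² = 0.0071937 kg·m²; centre at d = 0.638 m, so I = I_cm + Md² gives I = 0.0071937 + (2.93)(0.638)² = 1.1998 kg·m².
Thin rod: I_cm = (1/12)ML² = (1/12)(3.18)(1.29)² = 0.44099 kg·m²; centre at d = 0.944 m, so I = I_cm + Md² gives I = 0.44099 + (3.18)(0.944)² = 3.2748 kg·m².
Spherical shell: I_cm = (2/3)MR² = (2/3)(3.81)(0.354)² = 0.3183 kg·m²; centre at d = 0.534 m, so I = I_cm + Md² gives I = 0.3183 + (3.81)(0.534)² = 1.4047 kg·m².
Total I = 5.8794 kg·m²; total mass M = 9.92 kg.
k = √(I/M) = √(5.8794/9.92) = 0.76986 m.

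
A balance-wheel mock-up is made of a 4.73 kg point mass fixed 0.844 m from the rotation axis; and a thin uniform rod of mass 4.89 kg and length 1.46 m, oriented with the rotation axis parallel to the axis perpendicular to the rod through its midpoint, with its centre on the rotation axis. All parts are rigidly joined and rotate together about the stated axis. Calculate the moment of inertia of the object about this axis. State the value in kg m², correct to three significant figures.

Point mass: I_cm = 0; centre at d = 0.844 m, so the parallel axis theorem gives I = 0 + (4.73)(0.844)² = 3.3693 kg m².
Thin rod: I_cm = (1/12)ML² = (1/12)(4.89)(1.46)² = 0.86863 kg m²; axis through the centre, so I = 0.86863 kg m².
Total I = 3.3693 + 0.86863 = 4.238 kg m².

4.24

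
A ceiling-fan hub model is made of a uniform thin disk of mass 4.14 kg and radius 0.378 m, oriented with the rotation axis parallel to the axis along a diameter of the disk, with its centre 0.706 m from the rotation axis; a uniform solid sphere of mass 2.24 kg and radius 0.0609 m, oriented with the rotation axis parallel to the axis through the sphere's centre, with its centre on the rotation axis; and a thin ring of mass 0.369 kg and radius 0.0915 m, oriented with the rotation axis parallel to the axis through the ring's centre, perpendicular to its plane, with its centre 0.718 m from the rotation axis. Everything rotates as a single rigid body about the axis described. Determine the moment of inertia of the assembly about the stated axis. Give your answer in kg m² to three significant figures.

Thin disk: I_cm = (1/4)MR² = (1/4)(4.14)(0.378)² = 0.14788 kg m²; centre at d = 0.706 m, so I = I_cm + Md² gives I = 0.14788 + (4.14)(0.706)² = 2.2114 kg m².
Solid sphere: I_cm = (2/5)MR² = (2/5)(2.24)(0.0609)² = 0.0033231 kg m²; axis through the centre, so I = 0.0033231 kg m².
Thin ring: I_cm = MR² = (0.369)(0.0915)² = 0.0030894 kg m²; centre at d = 0.718 m, so I = I_cm + Md² gives I = 0.0030894 + (0.369)(0.718)² = 0.19332 kg m².
Total I = 2.2114 + 0.0033231 + 0.19332 = 2.4081 kg m².

2.41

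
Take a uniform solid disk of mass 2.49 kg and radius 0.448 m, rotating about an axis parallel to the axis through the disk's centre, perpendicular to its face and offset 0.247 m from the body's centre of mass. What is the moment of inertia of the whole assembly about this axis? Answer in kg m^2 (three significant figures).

0.402

I_cm = (1/2)MR² = (1/2)(2.49)(0.448)² = 0.24988 kg m^2; centre at d = 0.247 m, so the parallel axis theorem gives I = 0.24988 + (2.49)(0.247)² = 0.40179 kg m^2.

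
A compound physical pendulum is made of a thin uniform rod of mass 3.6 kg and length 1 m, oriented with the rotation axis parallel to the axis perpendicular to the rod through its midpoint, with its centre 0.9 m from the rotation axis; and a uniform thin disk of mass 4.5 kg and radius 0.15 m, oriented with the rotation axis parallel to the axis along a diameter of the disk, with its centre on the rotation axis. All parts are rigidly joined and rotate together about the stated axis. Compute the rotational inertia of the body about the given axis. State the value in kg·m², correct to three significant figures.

Thin rod: I_cm = (1/12)ML² = (1/12)(3.6)(1)² = 0.3 kg·m²; centre at d = 0.9 m, so I = I_cm + Md² gives I = 0.3 + (3.6)(0.9)² = 3.216 kg·m².
Thin disk: I_cm = (1/4)MR² = (1/4)(4.5)(0.15)² = 0.025312 kg·m²; axis through the centre, so I = 0.025312 kg·m².
Total I = 3.216 + 0.025312 = 3.2413 kg·m².

3.24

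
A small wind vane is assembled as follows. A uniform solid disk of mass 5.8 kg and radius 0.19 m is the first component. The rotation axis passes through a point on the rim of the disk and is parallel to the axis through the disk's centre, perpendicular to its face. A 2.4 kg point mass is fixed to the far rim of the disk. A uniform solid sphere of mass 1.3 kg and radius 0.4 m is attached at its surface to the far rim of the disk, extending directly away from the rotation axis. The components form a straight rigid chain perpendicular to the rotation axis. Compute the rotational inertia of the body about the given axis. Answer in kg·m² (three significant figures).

1.53

Solid disk: I_cm = (1/2)MR² = (1/2)(5.8)(0.19)² = 0.10469 kg·m²; centre at d = 0.19 m, so I = I_cm + Md² gives I = 0.10469 + (5.8)(0.19)² = 0.31407 kg·m².
Point mass: I_cm = 0; centre at d = 0.19 + 0.19 = 0.38 m, so I = I_cm + Md² gives I = 0 + (2.4)(0.38)² = 0.34656 kg·m².
Solid sphere: I_cm = (2/5)MR² = (2/5)(1.3)(0.4)² = 0.0832 kg·m²; centre at d = 0.19 + 0.19 + 0.4 = 0.78 m, so I = I_cm + Md² gives I = 0.0832 + (1.3)(0.78)² = 0.87412 kg·m².
Total I = 0.31407 + 0.34656 + 0.87412 = 1.5348 kg·m².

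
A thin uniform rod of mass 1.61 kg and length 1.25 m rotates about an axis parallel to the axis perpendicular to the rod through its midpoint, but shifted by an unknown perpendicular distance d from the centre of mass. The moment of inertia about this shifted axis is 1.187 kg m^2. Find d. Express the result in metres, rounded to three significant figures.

About the centre-of-mass axis, I_cm = (1/12)ML² = (1/12)(1.61)(1.25)² = 0.20964 kg m^2.
Parallel axis theorem: I = I_cm + Md², so Md² = 1.187 − 0.20964 = 0.97736 kg m^2.
d = √(0.97736 / 1.61) = 0.77914 m.

0.779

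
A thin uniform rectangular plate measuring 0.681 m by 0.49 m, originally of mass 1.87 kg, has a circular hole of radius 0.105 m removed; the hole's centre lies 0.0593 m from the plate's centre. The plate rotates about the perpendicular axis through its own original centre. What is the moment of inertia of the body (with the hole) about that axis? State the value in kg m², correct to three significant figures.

0.108

Unpierced body about its centre: I₀ = (1/12)M(a²+b²) = (1/12)(1.87)[(0.681)² + (0.49)²] = 0.10969 kg m².
The removed disk has mass m = M·πr²/(ab) = (1.87)·π(0.105)²/(0.681·0.49) = 0.1941 kg (same uniform areal density).
Its moment of inertia about the rotation axis (parallel-axis theorem): I_hole = (1/2)mr² + md² = (1/2)(0.1941)(0.105)² + (0.1941)(0.0593)² = 0.0017525 kg m².
Treating the hole as negative mass, I = I₀ − I_hole = 0.10969 − 0.0017525 = 0.10793 kg m².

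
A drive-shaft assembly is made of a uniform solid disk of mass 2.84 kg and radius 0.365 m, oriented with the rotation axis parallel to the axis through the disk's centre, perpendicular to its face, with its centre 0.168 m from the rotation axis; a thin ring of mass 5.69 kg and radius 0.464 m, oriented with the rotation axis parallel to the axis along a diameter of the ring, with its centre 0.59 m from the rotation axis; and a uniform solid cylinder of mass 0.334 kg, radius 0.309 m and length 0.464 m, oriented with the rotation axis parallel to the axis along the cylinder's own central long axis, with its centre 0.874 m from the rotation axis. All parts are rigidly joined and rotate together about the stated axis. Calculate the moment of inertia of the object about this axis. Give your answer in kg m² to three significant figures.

3.13

Solid disk: I_cm = (1/2)MR² = (1/2)(2.84)(0.365)² = 0.18918 kg m²; centre at d = 0.168 m, so the parallel axis theorem gives I = 0.18918 + (2.84)(0.168)² = 0.26934 kg m².
Thin ring: I_cm = (1/2)MR² = (1/2)(5.69)(0.464)² = 0.61252 kg m²; centre at d = 0.59 m, so the parallel axis theorem gives I = 0.61252 + (5.69)(0.59)² = 2.5932 kg m².
Solid cylinder: I_cm = (1/2)MR² = (1/2)(0.334)(0.309)² = 0.015945 kg m²; centre at d = 0.874 m, so the parallel axis theorem gives I = 0.015945 + (0.334)(0.874)² = 0.27108 kg m².
Total I = 0.26934 + 2.5932 + 0.27108 = 3.1336 kg m².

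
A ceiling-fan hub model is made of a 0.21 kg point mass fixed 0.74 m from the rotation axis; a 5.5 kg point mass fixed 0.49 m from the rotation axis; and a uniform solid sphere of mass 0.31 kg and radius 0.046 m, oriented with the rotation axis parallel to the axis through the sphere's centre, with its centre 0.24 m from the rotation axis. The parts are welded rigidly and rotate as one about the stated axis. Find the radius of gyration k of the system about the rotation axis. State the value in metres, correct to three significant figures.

0.491

Point mass: I_cm = 0; centre at d = 0.74 m, so the parallel axis theorem gives I = 0 + (0.21)(0.74)² = 0.115 kg m².
Point mass: I_cm = 0; centre at d = 0.49 m, so the parallel axis theorem gives I = 0 + (5.5)(0.49)² = 1.3205 kg m².
Solid sphere: I_cm = (2/5)MR² = (2/5)(0.31)(0.046)² = 0.00026238 kg m²; centre at d = 0.24 m, so the parallel axis theorem gives I = 0.00026238 + (0.31)(0.24)² = 0.018118 kg m².
Total I = 1.4537 kg m²; total mass M = 6.02 kg.
k = √(I/M) = √(1.4537/6.02) = 0.4914 m.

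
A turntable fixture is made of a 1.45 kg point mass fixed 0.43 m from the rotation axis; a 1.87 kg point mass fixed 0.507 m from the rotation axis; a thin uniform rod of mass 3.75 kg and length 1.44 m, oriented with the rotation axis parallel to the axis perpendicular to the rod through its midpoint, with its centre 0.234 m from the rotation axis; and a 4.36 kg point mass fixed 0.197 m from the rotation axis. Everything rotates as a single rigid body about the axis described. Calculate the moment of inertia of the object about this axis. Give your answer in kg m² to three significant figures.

Point mass: I_cm = 0; centre at d = 0.43 m, so the parallel axis theorem gives I = 0 + (1.45)(0.43)² = 0.2681 kg m².
Point mass: I_cm = 0; centre at d = 0.507 m, so the parallel axis theorem gives I = 0 + (1.87)(0.507)² = 0.48068 kg m².
Thin rod: I_cm = (1/12)ML² = (1/12)(3.75)(1.44)² = 0.648 kg m²; centre at d = 0.234 m, so the parallel axis theorem gives I = 0.648 + (3.75)(0.234)² = 0.85333 kg m².
Point mass: I_cm = 0; centre at d = 0.197 m, so the parallel axis theorem gives I = 0 + (4.36)(0.197)² = 0.16921 kg m².
Total I = 0.2681 + 0.48068 + 0.85333 + 0.16921 = 1.7713 kg m².

1.77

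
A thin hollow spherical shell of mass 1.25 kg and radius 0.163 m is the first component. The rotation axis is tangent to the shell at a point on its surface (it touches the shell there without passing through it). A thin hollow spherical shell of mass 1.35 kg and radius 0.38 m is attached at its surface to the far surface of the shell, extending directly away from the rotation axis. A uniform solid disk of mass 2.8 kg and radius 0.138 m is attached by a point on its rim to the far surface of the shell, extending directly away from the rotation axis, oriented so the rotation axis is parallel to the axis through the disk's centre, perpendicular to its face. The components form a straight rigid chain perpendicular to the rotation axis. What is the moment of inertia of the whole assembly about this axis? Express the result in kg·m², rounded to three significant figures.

5.08

Spherical shell: I_cm = (2/3)MR² = (2/3)(1.25)(0.163)² = 0.022141 kg·m²; centre at d = 0.163 m, so I = I_cm + Md² gives I = 0.022141 + (1.25)(0.163)² = 0.055352 kg·m².
Spherical shell: I_cm = (2/3)MR² = (2/3)(1.35)(0.38)² = 0.12996 kg·m²; centre at d = 0.163 + 0.163 + 0.38 = 0.706 m, so I = I_cm + Md² gives I = 0.12996 + (1.35)(0.706)² = 0.80285 kg·m².
Solid disk: I_cm = (1/2)MR² = (1/2)(2.8)(0.138)² = 0.026662 kg·m²; centre at d = 0.163 + 0.163 + 0.38 + 0.38 + 0.138 = 1.224 m, so I = I_cm + Md² gives I = 0.026662 + (2.8)(1.224)² = 4.2216 kg·m².
Total I = 0.055352 + 0.80285 + 4.2216 = 5.0798 kg·m².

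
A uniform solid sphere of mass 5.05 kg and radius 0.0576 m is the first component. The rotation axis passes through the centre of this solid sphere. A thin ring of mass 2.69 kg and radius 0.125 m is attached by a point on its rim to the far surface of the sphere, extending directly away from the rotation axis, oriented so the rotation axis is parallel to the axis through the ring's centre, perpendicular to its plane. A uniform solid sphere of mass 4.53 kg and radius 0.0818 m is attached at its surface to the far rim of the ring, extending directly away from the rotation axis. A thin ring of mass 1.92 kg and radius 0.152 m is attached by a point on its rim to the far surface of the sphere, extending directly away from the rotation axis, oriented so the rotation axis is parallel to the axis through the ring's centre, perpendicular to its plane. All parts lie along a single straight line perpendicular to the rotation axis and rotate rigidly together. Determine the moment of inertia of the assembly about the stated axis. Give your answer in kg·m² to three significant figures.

Solid sphere: I_cm = (2/5)MR² = (2/5)(5.05)(0.0576)² = 0.0067019 kg·m²; axis through the centre, so I = 0.0067019 kg·m².
Thin ring: I_cm = MR² = (2.69)(0.125)² = 0.042031 kg·m²; centre at d = 0.0576 + 0.125 = 0.1826 m, so I = I_cm + Md² gives I = 0.042031 + (2.69)(0.1826)² = 0.13172 kg·m².
Solid sphere: I_cm = (2/5)MR² = (2/5)(4.53)(0.0818)² = 0.012125 kg·m²; centre at d = 0.0576 + 0.125 + 0.125 + 0.0818 = 0.3894 m, so I = I_cm + Md² gives I = 0.012125 + (4.53)(0.3894)² = 0.69902 kg·m².
Thin ring: I_cm = MR² = (1.92)(0.152)² = 0.04436 kg·m²; centre at d = 0.0576 + 0.125 + 0.125 + 0.0818 + 0.0818 + 0.152 = 0.6232 m, so I = I_cm + Md² gives I = 0.04436 + (1.92)(0.6232)² = 0.79005 kg·m².
Total I = 0.0067019 + 0.13172 + 0.69902 + 0.79005 = 1.6275 kg·m².

1.63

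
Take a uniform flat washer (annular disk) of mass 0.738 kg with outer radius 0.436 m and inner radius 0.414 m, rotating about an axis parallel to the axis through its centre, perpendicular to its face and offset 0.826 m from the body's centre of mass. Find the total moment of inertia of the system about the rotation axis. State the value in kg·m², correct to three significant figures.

I_cm = (1/2)M(R²+r²) = (1/2)(0.738)[(0.436)² + (0.414)²] = 0.13339 kg·m²; centre at d = 0.826 m, so I = I_cm + Md² gives I = 0.13339 + (0.738)(0.826)² = 0.63691 kg·m².

0.637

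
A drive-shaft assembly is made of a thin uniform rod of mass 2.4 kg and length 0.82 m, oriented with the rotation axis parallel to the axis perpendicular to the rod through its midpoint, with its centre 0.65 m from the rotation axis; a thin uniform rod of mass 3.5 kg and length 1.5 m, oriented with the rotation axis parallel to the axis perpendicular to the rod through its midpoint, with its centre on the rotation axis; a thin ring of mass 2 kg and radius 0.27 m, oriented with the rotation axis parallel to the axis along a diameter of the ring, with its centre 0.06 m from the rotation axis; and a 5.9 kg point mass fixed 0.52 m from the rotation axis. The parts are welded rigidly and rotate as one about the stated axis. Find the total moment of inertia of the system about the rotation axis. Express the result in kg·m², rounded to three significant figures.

Thin rod: I_cm = (1/12)ML² = (1/12)(2.4)(0.82)² = 0.13448 kg·m²; centre at d = 0.65 m, so I = I_cm + Md² gives I = 0.13448 + (2.4)(0.65)² = 1.1485 kg·m².
Thin rod: I_cm = (1/12)ML² = (1/12)(3.5)(1.5)² = 0.65625 kg·m²; axis through the centre, so I = 0.65625 kg·m².
Thin ring: I_cm = (1/2)MR² = (1/2)(2)(0.27)² = 0.0729 kg·m²; centre at d = 0.06 m, so I = I_cm + Md² gives I = 0.0729 + (2)(0.06)² = 0.0801 kg·m².
Point mass: I_cm = 0; centre at d = 0.52 m, so I = I_cm + Md² gives I = 0 + (5.9)(0.52)² = 1.5954 kg·m².
Total I = 1.1485 + 0.65625 + 0.0801 + 1.5954 = 3.4802 kg·m².

3.48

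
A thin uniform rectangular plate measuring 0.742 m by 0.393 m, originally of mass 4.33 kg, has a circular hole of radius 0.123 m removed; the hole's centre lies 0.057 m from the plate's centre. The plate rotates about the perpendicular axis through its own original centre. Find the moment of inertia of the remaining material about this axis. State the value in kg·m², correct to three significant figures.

Unpierced body about its centre: I₀ = (1/12)M(a²+b²) = (1/12)(4.33)[(0.742)² + (0.393)²] = 0.25439 kg·m².
The removed disk has mass m = M·πr²/(ab) = (4.33)·π(0.123)²/(0.742·0.393) = 0.70575 kg (same uniform areal density).
Its moment of inertia about the rotation axis (parallel-axis theorem): I_hole = (1/2)mr² + md² = (1/2)(0.70575)(0.123)² + (0.70575)(0.057)² = 0.0076316 kg·m².
Treating the hole as negative mass, I = I₀ − I_hole = 0.25439 − 0.0076316 = 0.24676 kg·m².

0.247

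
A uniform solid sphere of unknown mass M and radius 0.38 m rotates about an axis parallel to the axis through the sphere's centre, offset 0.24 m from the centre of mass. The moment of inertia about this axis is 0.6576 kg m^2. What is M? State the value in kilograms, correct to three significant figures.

5.70

I = I_cm + Md² = (2/5)MR² + Md² = M·[0.4·(0.38)² + (0.24)²] = M·0.11536.
So M = 0.6576 / 0.11536 = 5.7004 kg.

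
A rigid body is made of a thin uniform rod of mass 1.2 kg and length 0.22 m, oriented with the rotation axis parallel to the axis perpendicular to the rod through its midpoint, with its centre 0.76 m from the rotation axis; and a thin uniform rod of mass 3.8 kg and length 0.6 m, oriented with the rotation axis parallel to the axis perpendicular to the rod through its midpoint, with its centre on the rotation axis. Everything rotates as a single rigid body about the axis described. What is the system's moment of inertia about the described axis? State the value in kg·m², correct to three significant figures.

Thin rod: I_cm = (1/12)ML² = (1/12)(1.2)(0.22)² = 0.00484 kg·m²; centre at d = 0.76 m, so I = I_cm + Md² gives I = 0.00484 + (1.2)(0.76)² = 0.69796 kg·m².
Thin rod: I_cm = (1/12)ML² = (1/12)(3.8)(0.6)² = 0.114 kg·m²; axis through the centre, so I = 0.114 kg·m².
Total I = 0.69796 + 0.114 = 0.81196 kg·m².

0.812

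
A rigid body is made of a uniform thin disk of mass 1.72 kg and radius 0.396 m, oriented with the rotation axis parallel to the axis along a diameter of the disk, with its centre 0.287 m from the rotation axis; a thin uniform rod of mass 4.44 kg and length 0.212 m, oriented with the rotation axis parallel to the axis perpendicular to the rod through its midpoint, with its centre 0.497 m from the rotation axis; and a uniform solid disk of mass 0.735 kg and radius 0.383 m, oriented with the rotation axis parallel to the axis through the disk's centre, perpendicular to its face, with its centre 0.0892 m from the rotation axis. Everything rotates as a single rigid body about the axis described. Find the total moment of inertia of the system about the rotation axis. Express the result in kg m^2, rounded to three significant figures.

Thin disk: I_cm = (1/4)MR² = (1/4)(1.72)(0.396)² = 0.067431 kg m^2; centre at d = 0.287 m, so I = I_cm + Md² gives I = 0.067431 + (1.72)(0.287)² = 0.20911 kg m^2.
Thin rod: I_cm = (1/12)ML² = (1/12)(4.44)(0.212)² = 0.016629 kg m^2; centre at d = 0.497 m, so I = I_cm + Md² gives I = 0.016629 + (4.44)(0.497)² = 1.1133 kg m^2.
Solid disk: I_cm = (1/2)MR² = (1/2)(0.735)(0.383)² = 0.053908 kg m^2; centre at d = 0.0892 m, so I = I_cm + Md² gives I = 0.053908 + (0.735)(0.0892)² = 0.059756 kg m^2.
Total I = 0.20911 + 1.1133 + 0.059756 = 1.3822 kg m^2.

1.38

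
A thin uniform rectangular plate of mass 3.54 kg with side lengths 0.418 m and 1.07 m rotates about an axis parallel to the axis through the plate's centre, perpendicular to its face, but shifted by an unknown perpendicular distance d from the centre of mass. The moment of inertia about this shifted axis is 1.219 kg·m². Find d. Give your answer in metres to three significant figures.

0.484

About the centre-of-mass axis, I_cm = (1/12)M(a²+b²) = (1/12)(3.54)[(0.418)² + (1.07)²] = 0.38929 kg·m².
Parallel axis theorem: I = I_cm + Md², so Md² = 1.219 − 0.38929 = 0.82971 kg·m².
d = √(0.82971 / 3.54) = 0.48413 m.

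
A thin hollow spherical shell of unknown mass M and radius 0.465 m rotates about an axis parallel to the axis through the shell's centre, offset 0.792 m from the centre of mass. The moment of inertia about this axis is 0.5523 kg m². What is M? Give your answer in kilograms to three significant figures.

I = I_cm + Md² = (2/3)MR² + Md² = M·[0.666667·(0.465)² + (0.792)²] = M·0.77141.
So M = 0.5523 / 0.77141 = 0.71596 kg.

0.716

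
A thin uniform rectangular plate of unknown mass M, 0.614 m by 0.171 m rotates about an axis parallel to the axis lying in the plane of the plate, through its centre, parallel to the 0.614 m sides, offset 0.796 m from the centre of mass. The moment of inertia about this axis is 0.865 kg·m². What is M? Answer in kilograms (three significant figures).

I = I_cm + Md² = (1/12)Mb² + Md² = M·[0.0833333·(0.171)² + (0.796)²] = M·0.63605.
So M = 0.865 / 0.63605 = 1.36 kg.

1.36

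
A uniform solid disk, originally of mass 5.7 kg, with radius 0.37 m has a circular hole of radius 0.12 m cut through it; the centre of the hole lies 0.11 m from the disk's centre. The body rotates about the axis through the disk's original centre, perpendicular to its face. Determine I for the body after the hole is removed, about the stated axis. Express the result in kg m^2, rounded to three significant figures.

Unpierced body about its centre: I₀ = (1/2)MR² = (1/2)(5.7)(0.37)² = 0.39016 kg m^2.
The removed disk has mass m = M·(r/R)² = (5.7)(0.12/0.37)² = 0.59956 kg (same uniform areal density).
Its moment of inertia about the rotation axis (parallel-axis theorem): I_hole = (1/2)mr² + md² = (1/2)(0.59956)(0.12)² + (0.59956)(0.11)² = 0.011572 kg m^2.
Treating the hole as negative mass, I = I₀ − I_hole = 0.39016 − 0.011572 = 0.37859 kg m^2.

0.379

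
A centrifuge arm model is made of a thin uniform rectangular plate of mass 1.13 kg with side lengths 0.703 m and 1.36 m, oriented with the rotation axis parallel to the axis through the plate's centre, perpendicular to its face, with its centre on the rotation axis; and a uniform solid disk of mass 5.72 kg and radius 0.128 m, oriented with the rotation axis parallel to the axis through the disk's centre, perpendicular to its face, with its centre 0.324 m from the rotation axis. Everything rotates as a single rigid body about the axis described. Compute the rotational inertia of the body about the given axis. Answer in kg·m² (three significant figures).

Rectangular plate: I_cm = (1/12)M(a²+b²) = (1/12)(1.13)[(0.703)² + (1.36)²] = 0.22071 kg·m²; axis through the centre, so I = 0.22071 kg·m².
Solid disk: I_cm = (1/2)MR² = (1/2)(5.72)(0.128)² = 0.046858 kg·m²; centre at d = 0.324 m, so I = I_cm + Md² gives I = 0.046858 + (5.72)(0.324)² = 0.64732 kg·m².
Total I = 0.22071 + 0.64732 = 0.86803 kg·m².

0.868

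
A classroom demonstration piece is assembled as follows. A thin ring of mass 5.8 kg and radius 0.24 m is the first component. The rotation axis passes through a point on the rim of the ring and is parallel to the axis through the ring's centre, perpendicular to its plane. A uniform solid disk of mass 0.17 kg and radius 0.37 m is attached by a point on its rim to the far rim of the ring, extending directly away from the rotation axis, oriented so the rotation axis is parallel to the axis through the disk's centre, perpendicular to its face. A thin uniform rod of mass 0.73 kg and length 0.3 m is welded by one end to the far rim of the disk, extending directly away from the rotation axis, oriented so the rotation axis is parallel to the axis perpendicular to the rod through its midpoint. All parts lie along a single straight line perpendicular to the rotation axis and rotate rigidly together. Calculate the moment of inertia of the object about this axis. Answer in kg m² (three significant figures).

Thin ring: I_cm = MR² = (5.8)(0.24)² = 0.33408 kg m²; centre at d = 0.24 m, so I = I_cm + Md² gives I = 0.33408 + (5.8)(0.24)² = 0.66816 kg m².
Solid disk: I_cm = (1/2)MR² = (1/2)(0.17)(0.37)² = 0.011637 kg m²; centre at d = 0.24 + 0.24 + 0.37 = 0.85 m, so I = I_cm + Md² gives I = 0.011637 + (0.17)(0.85)² = 0.13446 kg m².
Thin rod: I_cm = (1/12)ML² = (1/12)(0.73)(0.3)² = 0.005475 kg m²; centre at d = 0.24 + 0.24 + 0.37 + 0.37 + 0.15 = 1.37 m, so I = I_cm + Md² gives I = 0.005475 + (0.73)(1.37)² = 1.3756 kg m².
Total I = 0.66816 + 0.13446 + 1.3756 = 2.1782 kg m².

2.18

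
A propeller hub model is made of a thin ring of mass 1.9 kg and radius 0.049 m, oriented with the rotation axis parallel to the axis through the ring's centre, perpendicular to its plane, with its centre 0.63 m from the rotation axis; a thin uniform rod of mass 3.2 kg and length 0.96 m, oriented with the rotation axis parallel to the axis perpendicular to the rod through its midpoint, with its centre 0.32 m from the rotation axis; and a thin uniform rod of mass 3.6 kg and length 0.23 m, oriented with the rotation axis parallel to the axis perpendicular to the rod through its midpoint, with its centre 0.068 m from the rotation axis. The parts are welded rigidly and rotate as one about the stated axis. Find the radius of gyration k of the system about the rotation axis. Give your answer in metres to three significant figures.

0.396

Thin ring: I_cm = MR² = (1.9)(0.049)² = 0.0045619 kg·m²; centre at d = 0.63 m, so the parallel axis theorem gives I = 0.0045619 + (1.9)(0.63)² = 0.75867 kg·m².
Thin rod: I_cm = (1/12)ML² = (1/12)(3.2)(0.96)² = 0.24576 kg·m²; centre at d = 0.32 m, so the parallel axis theorem gives I = 0.24576 + (3.2)(0.32)² = 0.57344 kg·m².
Thin rod: I_cm = (1/12)ML² = (1/12)(3.6)(0.23)² = 0.01587 kg·m²; centre at d = 0.068 m, so the parallel axis theorem gives I = 0.01587 + (3.6)(0.068)² = 0.032516 kg·m².
Total I = 1.3646 kg·m²; total mass M = 8.7 kg.
k = √(I/M) = √(1.3646/8.7) = 0.39605 m.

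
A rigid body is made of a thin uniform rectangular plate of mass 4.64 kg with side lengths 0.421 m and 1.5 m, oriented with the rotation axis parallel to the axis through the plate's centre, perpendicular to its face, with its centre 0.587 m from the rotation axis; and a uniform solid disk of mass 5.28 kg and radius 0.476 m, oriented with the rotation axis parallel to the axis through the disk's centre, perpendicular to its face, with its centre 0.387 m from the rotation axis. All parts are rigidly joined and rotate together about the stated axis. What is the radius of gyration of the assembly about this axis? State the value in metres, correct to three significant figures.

0.629

Rectangular plate: I_cm = (1/12)M(a²+b²) = (1/12)(4.64)[(0.421)² + (1.5)²] = 0.93853 kg m²; centre at d = 0.587 m, so the parallel axis theorem gives I = 0.93853 + (4.64)(0.587)² = 2.5373 kg m².
Solid disk: I_cm = (1/2)MR² = (1/2)(5.28)(0.476)² = 0.59816 kg m²; centre at d = 0.387 m, so the parallel axis theorem gives I = 0.59816 + (5.28)(0.387)² = 1.3889 kg m².
Total I = 3.9263 kg m²; total mass M = 9.92 kg.
k = √(I/M) = √(3.9263/9.92) = 0.62912 m.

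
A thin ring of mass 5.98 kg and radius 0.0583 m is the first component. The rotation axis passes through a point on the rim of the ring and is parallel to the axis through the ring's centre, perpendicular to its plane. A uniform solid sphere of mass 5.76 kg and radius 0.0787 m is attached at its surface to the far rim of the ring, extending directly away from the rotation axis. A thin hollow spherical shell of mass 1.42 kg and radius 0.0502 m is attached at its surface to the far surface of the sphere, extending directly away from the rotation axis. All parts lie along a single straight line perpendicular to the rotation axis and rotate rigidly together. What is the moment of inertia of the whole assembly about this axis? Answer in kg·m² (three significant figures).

Thin ring: I_cm = MR² = (5.98)(0.0583)² = 0.020325 kg·m²; centre at d = 0.0583 m, so the parallel axis theorem gives I = 0.020325 + (5.98)(0.0583)² = 0.040651 kg·m².
Solid sphere: I_cm = (2/5)MR² = (2/5)(5.76)(0.0787)² = 0.01427 kg·m²; centre at d = 0.0583 + 0.0583 + 0.0787 = 0.1953 m, so the parallel axis theorem gives I = 0.01427 + (5.76)(0.1953)² = 0.23397 kg·m².
Spherical shell: I_cm = (2/3)MR² = (2/3)(1.42)(0.0502)² = 0.0023856 kg·m²; centre at d = 0.0583 + 0.0583 + 0.0787 + 0.0787 + 0.0502 = 0.3242 m, so the parallel axis theorem gives I = 0.0023856 + (1.42)(0.3242)² = 0.15164 kg·m².
Total I = 0.040651 + 0.23397 + 0.15164 = 0.42626 kg·m².

0.426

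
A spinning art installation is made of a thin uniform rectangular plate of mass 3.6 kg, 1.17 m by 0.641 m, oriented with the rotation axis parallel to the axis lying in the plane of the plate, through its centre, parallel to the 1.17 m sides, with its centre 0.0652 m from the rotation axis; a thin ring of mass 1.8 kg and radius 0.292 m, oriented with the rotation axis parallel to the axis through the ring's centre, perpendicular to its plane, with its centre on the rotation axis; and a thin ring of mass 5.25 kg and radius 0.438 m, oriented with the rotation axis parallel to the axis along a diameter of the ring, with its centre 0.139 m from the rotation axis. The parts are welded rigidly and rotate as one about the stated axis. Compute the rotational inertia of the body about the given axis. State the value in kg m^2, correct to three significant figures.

Rectangular plate: I_cm = (1/12)Mb² = (1/12)(3.6)(0.641)² = 0.12326 kg m^2; centre at d = 0.0652 m, so I = I_cm + Md² gives I = 0.12326 + (3.6)(0.0652)² = 0.13857 kg m^2.
Thin ring: I_cm = MR² = (1.8)(0.292)² = 0.15348 kg m^2; axis through the centre, so I = 0.15348 kg m^2.
Thin ring: I_cm = (1/2)MR² = (1/2)(5.25)(0.438)² = 0.50359 kg m^2; centre at d = 0.139 m, so I = I_cm + Md² gives I = 0.50359 + (5.25)(0.139)² = 0.60503 kg m^2.
Total I = 0.13857 + 0.15348 + 0.60503 = 0.89707 kg m^2.

0.897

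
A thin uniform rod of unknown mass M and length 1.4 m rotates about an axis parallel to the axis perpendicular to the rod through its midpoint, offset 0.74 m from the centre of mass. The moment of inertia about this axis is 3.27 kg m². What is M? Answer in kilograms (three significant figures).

4.60

I = I_cm + Md² = (1/12)ML² + Md² = M·[0.0833333·(1.4)² + (0.74)²] = M·0.71093.
So M = 3.27 / 0.71093 = 4.5996 kg.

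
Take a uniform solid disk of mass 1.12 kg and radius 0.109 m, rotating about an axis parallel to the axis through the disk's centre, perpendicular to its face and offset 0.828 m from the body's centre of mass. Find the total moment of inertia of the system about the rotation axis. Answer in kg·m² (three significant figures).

I_cm = (1/2)MR² = (1/2)(1.12)(0.109)² = 0.0066534 kg·m²; centre at d = 0.828 m, so I = I_cm + Md² gives I = 0.0066534 + (1.12)(0.828)² = 0.77451 kg·m².

0.775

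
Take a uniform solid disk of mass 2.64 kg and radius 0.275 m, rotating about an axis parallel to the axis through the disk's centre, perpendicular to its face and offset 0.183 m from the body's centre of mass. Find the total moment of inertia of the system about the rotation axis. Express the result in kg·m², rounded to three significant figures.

0.188

I_cm = (1/2)MR² = (1/2)(2.64)(0.275)² = 0.099825 kg·m²; centre at d = 0.183 m, so the parallel axis theorem gives I = 0.099825 + (2.64)(0.183)² = 0.18824 kg·m².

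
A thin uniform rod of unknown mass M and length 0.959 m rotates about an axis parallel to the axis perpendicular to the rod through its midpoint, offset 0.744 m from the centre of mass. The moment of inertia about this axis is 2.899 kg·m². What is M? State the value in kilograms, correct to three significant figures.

I = I_cm + Md² = (1/12)ML² + Md² = M·[0.0833333·(0.959)² + (0.744)²] = M·0.63018.
So M = 2.899 / 0.63018 = 4.6003 kg.

4.60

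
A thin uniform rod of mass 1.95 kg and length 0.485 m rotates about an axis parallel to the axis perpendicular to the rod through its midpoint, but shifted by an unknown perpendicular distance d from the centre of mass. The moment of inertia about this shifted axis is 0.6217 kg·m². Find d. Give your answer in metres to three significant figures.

About the centre-of-mass axis, I_cm = (1/12)ML² = (1/12)(1.95)(0.485)² = 0.038224 kg·m².
Parallel axis theorem: I = I_cm + Md², so Md² = 0.6217 − 0.038224 = 0.58348 kg·m².
d = √(0.58348 / 1.95) = 0.54701 m.

0.547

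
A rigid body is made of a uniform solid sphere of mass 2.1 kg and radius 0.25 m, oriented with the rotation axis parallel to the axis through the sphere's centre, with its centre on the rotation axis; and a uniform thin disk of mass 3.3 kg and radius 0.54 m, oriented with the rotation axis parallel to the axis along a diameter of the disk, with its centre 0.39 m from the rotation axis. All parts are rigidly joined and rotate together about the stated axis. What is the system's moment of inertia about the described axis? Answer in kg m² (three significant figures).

Solid sphere: I_cm = (2/5)MR² = (2/5)(2.1)(0.25)² = 0.0525 kg m²; axis through the centre, so I = 0.0525 kg m².
Thin disk: I_cm = (1/4)MR² = (1/4)(3.3)(0.54)² = 0.24057 kg m²; centre at d = 0.39 m, so the parallel axis theorem gives I = 0.24057 + (3.3)(0.39)² = 0.7425 kg m².
Total I = 0.0525 + 0.7425 = 0.795 kg m².

0.795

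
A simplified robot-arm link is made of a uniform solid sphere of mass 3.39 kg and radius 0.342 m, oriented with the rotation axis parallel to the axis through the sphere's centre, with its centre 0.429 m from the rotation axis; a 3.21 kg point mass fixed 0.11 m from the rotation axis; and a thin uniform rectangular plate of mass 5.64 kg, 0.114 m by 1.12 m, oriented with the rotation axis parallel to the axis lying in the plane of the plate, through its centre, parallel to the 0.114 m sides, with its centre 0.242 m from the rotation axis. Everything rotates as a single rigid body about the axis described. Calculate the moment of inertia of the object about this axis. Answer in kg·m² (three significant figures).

1.74

Solid sphere: I_cm = (2/5)MR² = (2/5)(3.39)(0.342)² = 0.1586 kg·m²; centre at d = 0.429 m, so the parallel axis theorem gives I = 0.1586 + (3.39)(0.429)² = 0.7825 kg·m².
Point mass: I_cm = 0; centre at d = 0.11 m, so the parallel axis theorem gives I = 0 + (3.21)(0.11)² = 0.038841 kg·m².
Rectangular plate: I_cm = (1/12)Mb² = (1/12)(5.64)(1.12)² = 0.58957 kg·m²; centre at d = 0.242 m, so the parallel axis theorem gives I = 0.58957 + (5.64)(0.242)² = 0.91987 kg·m².
Total I = 0.7825 + 0.038841 + 0.91987 = 1.7412 kg·m².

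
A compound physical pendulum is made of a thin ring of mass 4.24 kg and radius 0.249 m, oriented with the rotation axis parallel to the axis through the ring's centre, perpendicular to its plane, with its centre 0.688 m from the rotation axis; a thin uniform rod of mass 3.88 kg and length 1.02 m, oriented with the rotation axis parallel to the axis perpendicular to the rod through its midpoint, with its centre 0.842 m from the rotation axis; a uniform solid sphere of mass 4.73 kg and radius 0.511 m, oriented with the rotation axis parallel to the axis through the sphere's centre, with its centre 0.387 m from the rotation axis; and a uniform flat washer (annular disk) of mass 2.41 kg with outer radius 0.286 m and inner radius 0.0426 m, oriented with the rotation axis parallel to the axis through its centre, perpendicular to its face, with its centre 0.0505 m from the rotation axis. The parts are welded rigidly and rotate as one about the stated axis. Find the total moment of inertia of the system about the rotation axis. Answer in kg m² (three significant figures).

6.67

Thin ring: I_cm = MR² = (4.24)(0.249)² = 0.26288 kg m²; centre at d = 0.688 m, so I = I_cm + Md² gives I = 0.26288 + (4.24)(0.688)² = 2.2699 kg m².
Thin rod: I_cm = (1/12)ML² = (1/12)(3.88)(1.02)² = 0.3364 kg m²; centre at d = 0.842 m, so I = I_cm + Md² gives I = 0.3364 + (3.88)(0.842)² = 3.0872 kg m².
Solid sphere: I_cm = (2/5)MR² = (2/5)(4.73)(0.511)² = 0.49404 kg m²; centre at d = 0.387 m, so I = I_cm + Md² gives I = 0.49404 + (4.73)(0.387)² = 1.2024 kg m².
Annular disk: I_cm = (1/2)M(R²+r²) = (1/2)(2.41)[(0.286)² + (0.0426)²] = 0.10075 kg m²; centre at d = 0.0505 m, so I = I_cm + Md² gives I = 0.10075 + (2.41)(0.0505)² = 0.1069 kg m².
Total I = 2.2699 + 3.0872 + 1.2024 + 0.1069 = 6.6664 kg m².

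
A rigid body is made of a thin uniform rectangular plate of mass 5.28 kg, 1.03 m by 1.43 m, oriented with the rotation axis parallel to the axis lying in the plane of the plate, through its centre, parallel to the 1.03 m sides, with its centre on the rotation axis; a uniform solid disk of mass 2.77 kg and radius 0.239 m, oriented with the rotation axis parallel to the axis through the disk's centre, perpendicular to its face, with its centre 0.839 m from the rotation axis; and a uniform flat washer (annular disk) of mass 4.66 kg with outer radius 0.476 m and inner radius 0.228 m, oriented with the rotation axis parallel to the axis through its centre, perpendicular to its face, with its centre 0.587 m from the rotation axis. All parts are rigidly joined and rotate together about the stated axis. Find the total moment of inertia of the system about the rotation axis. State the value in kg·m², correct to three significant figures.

Rectangular plate: I_cm = (1/12)Mb² = (1/12)(5.28)(1.43)² = 0.89976 kg·m²; axis through the centre, so I = 0.89976 kg·m².
Solid disk: I_cm = (1/2)MR² = (1/2)(2.77)(0.239)² = 0.079113 kg·m²; centre at d = 0.839 m, so the parallel axis theorem gives I = 0.079113 + (2.77)(0.839)² = 2.029 kg·m².
Annular disk: I_cm = (1/2)M(R²+r²) = (1/2)(4.66)[(0.476)² + (0.228)²] = 0.64904 kg·m²; centre at d = 0.587 m, so the parallel axis theorem gives I = 0.64904 + (4.66)(0.587)² = 2.2547 kg·m².
Total I = 0.89976 + 2.029 + 2.2547 = 5.1835 kg·m².

5.18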